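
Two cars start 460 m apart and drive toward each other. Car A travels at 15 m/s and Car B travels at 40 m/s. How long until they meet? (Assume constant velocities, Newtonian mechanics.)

Combined speed: v_combined = 15 + 40 = 55 m/s
Time to meet: t = d/v_combined = 460/55 = 8.36 s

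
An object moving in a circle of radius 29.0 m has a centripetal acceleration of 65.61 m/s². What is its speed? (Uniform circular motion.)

v = √(a_c × r) = √(65.61 × 29.0) = 43.62 m/s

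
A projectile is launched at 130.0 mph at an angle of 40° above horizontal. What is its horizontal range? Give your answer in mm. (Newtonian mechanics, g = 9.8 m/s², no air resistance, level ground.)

v₀ = 130.0 mph × 0.44704 = 58.1152 m/s
R = v₀² × sin(2θ) / g = 58.1152² × sin(2 × 40°) / 9.8 = 3377.38 × 0.984808 / 9.8 = 339.395 m
R = 339.395 m / 0.001 = 339400 mm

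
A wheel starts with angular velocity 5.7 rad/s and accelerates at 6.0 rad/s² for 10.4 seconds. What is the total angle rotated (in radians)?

θ = ω₀t + ½αt² = 5.7×10.4 + ½×6.0×10.4² = 383.76 rad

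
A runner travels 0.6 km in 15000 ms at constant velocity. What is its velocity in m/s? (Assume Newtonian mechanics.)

d = 0.6 km × 1000.0 = 600.0 m
t = 15000 ms × 0.001 = 15.0 s
v = d / t = 600.0 / 15.0 = 40.0 m/s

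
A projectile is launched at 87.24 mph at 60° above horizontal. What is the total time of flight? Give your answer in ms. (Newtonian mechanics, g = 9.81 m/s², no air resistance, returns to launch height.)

v₀ = 87.24 mph × 0.44704 = 38.9998 m/s
T = 2 × v₀ × sin(θ) / g = 2 × 38.9998 × sin(60°) / 9.81 = 2 × 38.9998 × 0.866025 / 9.81 = 6.88579 s
T = 6.88579 s / 0.001 = 6886 ms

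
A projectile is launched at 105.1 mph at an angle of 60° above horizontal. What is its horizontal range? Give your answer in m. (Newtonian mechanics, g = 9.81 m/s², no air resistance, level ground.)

v₀ = 105.1 mph × 0.44704 = 46.9839 m/s
R = v₀² × sin(2θ) / g = 46.9839² × sin(2 × 60°) / 9.81 = 2207.49 × 0.866025 / 9.81 = 194.9 m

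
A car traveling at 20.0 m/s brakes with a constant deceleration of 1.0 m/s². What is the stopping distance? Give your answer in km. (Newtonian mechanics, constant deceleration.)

d = v₀² / (2a) = 20.0² / (2 × 1.0) = 400.0 / 2.0 = 200.0 m
d = 200.0 m / 1000.0 = 0.2 km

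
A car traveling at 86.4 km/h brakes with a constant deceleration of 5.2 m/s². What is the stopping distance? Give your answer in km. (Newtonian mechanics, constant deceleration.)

v₀ = 86.4 km/h × 0.2777777777777778 = 24.0 m/s
d = v₀² / (2a) = 24.0² / (2 × 5.2) = 576.0 / 10.4 = 55.3846 m
d = 55.3846 m / 1000.0 = 0.05538 km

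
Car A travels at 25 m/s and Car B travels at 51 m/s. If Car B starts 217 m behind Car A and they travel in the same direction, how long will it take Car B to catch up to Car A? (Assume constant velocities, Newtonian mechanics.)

Relative speed: v_rel = 51 - 25 = 26 m/s
Time to catch: t = d₀/v_rel = 217/26 = 8.35 s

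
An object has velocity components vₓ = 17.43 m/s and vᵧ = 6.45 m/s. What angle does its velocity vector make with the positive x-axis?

θ = arctan(vᵧ/vₓ) = arctan(6.45/17.43) = 20.31°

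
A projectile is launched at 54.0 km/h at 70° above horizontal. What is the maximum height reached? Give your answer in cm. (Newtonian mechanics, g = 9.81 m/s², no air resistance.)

v₀ = 54.0 km/h × 0.2777777777777778 = 15.0 m/s
H = v₀² × sin²(θ) / (2g) = 15.0² × sin(70°)² / (2 × 9.81) = 225.0 × 0.883022 / 19.62 = 10.1264 m
H = 10.1264 m / 0.01 = 1013 cm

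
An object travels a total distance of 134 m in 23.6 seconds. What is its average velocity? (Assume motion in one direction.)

v_avg = Δd / Δt = 134 / 23.6 = 5.68 m/s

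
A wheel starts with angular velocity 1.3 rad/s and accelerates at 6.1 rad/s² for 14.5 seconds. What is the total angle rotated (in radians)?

θ = ω₀t + ½αt² = 1.3×14.5 + ½×6.1×14.5² = 660.11 rad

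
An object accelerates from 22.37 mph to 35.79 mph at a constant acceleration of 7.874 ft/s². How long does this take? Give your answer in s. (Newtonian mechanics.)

v₀ = 22.37 mph × 0.44704 = 10.0003 m/s
v = 35.79 mph × 0.44704 = 15.9996 m/s
a = 7.874 ft/s² × 0.3048 = 2.4 m/s²
t = (v - v₀) / a = (15.9996 - 10.0003) / 2.4 = 2.5 s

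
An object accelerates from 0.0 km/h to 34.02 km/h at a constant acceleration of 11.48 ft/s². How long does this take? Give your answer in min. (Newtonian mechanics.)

v₀ = 0.0 km/h × 0.2777777777777778 = 0.0 m/s
v = 34.02 km/h × 0.2777777777777778 = 9.45 m/s
a = 11.48 ft/s² × 0.3048 = 3.4991 m/s²
t = (v - v₀) / a = (9.45 - 0.0) / 3.4991 = 2.70069 s
t = 2.70069 s / 60.0 = 0.04501 min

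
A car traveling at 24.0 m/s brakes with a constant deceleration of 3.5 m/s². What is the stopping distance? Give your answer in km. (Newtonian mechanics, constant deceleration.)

d = v₀² / (2a) = 24.0² / (2 × 3.5) = 576.0 / 7.0 = 82.2857 m
d = 82.2857 m / 1000.0 = 0.08229 km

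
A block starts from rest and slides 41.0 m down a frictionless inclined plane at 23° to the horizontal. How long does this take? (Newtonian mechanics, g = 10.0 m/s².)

a = g sin(θ) = 10.0 × sin(23°) = 3.9073 m/s²
t = √(2d/a) = √(2 × 41.0 / 3.9073) = 4.58 s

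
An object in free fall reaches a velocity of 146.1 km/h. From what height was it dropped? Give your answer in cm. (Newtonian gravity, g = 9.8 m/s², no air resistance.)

v = 146.1 km/h × 0.2777777777777778 = 40.5833 m/s
h = v² / (2g) = 40.5833² / (2 × 9.8) = 84.0308 m
h = 84.0308 m / 0.01 = 8403 cm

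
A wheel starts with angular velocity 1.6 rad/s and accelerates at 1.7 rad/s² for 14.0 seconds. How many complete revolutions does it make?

θ = ω₀t + ½αt² = 1.6×14.0 + ½×1.7×14.0² = 189.0 rad
Total revolutions = θ/(2π) = 189.0/(2π) = 30.08
Complete revolutions = ⌊30.08⌋ = 30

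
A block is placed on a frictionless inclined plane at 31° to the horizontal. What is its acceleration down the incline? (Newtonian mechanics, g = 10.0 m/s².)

a = g sin(θ) = 10.0 × sin(31°) = 10.0 × 0.515 = 5.15 m/s²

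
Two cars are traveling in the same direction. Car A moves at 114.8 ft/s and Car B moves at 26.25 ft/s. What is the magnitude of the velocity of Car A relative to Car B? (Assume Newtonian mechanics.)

v_rel = |v_A - v_B| = |114.8 - 26.25| = 88.55 ft/s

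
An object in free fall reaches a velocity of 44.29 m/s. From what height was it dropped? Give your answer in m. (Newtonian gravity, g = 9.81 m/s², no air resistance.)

h = v² / (2g) = 44.29² / (2 × 9.81) = 99.98 m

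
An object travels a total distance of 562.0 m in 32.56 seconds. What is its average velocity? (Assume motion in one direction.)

v_avg = Δd / Δt = 562.0 / 32.56 = 17.26 m/s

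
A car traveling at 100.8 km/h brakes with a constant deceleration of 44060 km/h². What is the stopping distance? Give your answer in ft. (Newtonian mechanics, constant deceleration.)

v₀ = 100.8 km/h × 0.2777777777777778 = 28.0 m/s
a = 44060 km/h² × 7.716049382716049e-05 = 3.39969 m/s²
d = v₀² / (2a) = 28.0² / (2 × 3.39969) = 784.0 / 6.79938 = 115.305 m
d = 115.305 m / 0.3048 = 378.3 ft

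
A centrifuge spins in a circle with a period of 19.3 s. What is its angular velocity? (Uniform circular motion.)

ω = 2π/T = 2π/19.3 = 0.3256 rad/s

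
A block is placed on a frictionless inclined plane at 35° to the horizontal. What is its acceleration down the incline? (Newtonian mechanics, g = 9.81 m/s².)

a = g sin(θ) = 9.81 × sin(35°) = 9.81 × 0.5736 = 5.63 m/s²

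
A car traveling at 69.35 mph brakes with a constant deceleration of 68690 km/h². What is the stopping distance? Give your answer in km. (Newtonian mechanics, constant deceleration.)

v₀ = 69.35 mph × 0.44704 = 31.0022 m/s
a = 68690 km/h² × 7.716049382716049e-05 = 5.30015 m/s²
d = v₀² / (2a) = 31.0022² / (2 × 5.30015) = 961.136 / 10.6003 = 90.6706 m
d = 90.6706 m / 1000.0 = 0.09067 km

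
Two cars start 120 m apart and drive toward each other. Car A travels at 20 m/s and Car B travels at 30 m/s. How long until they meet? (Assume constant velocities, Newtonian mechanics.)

Combined speed: v_combined = 20 + 30 = 50 m/s
Time to meet: t = d/v_combined = 120/50 = 2.4 s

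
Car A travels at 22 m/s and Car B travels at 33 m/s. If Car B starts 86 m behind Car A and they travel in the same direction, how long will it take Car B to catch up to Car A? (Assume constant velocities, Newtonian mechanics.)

Relative speed: v_rel = 33 - 22 = 11 m/s
Time to catch: t = d₀/v_rel = 86/11 = 7.82 s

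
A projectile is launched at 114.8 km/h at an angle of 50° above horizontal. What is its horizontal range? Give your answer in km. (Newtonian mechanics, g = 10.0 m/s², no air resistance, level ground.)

v₀ = 114.8 km/h × 0.2777777777777778 = 31.8889 m/s
R = v₀² × sin(2θ) / g = 31.8889² × sin(2 × 50°) / 10.0 = 1016.9 × 0.984808 / 10.0 = 100.145 m
R = 100.145 m / 1000.0 = 0.1001 km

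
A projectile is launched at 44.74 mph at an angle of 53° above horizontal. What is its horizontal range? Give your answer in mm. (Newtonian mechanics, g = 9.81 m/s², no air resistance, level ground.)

v₀ = 44.74 mph × 0.44704 = 20.0006 m/s
R = v₀² × sin(2θ) / g = 20.0006² × sin(2 × 53°) / 9.81 = 400.024 × 0.961262 / 9.81 = 39.1975 m
R = 39.1975 m / 0.001 = 39200 mm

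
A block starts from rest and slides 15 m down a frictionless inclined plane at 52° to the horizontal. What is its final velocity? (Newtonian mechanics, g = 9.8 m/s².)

a = g sin(θ) = 9.8 × sin(52°) = 7.7225 m/s²
v = √(2ad) = √(2 × 7.7225 × 15) = 15.22 m/s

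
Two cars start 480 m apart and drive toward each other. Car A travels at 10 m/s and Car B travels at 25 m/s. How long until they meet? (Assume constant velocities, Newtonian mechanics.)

Combined speed: v_combined = 10 + 25 = 35 m/s
Time to meet: t = d/v_combined = 480/35 = 13.71 s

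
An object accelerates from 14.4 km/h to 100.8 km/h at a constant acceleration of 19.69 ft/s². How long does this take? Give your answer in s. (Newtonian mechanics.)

v₀ = 14.4 km/h × 0.2777777777777778 = 4.0 m/s
v = 100.8 km/h × 0.2777777777777778 = 28.0 m/s
a = 19.69 ft/s² × 0.3048 = 6.00151 m/s²
t = (v - v₀) / a = (28.0 - 4.0) / 6.00151 = 3.999 s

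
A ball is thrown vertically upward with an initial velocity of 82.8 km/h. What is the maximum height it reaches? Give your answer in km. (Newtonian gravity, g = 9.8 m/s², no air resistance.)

v₀ = 82.8 km/h × 0.2777777777777778 = 23.0 m/s
h_max = v₀² / (2g) = 23.0² / (2 × 9.8) = 529.0 / 19.6 = 26.9898 m
h_max = 26.9898 m / 1000.0 = 0.02699 km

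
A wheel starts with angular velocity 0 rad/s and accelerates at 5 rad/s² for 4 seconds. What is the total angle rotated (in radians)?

θ = ω₀t + ½αt² = 0×4 + ½×5×4² = 40.0 rad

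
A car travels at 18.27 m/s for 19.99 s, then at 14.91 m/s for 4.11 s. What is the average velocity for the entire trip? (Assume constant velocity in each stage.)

d₁ = v₁t₁ = 18.27 × 19.99 = 365.2173 m
d₂ = v₂t₂ = 14.91 × 4.11 = 61.2801 m
d_total = 426.4974 m, t_total = 24.1 s
v_avg = d_total/t_total = 426.4974/24.1 = 17.7 m/s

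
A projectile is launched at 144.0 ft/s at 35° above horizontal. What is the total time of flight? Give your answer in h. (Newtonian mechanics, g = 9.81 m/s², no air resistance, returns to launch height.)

v₀ = 144.0 ft/s × 0.3048 = 43.8912 m/s
T = 2 × v₀ × sin(θ) / g = 2 × 43.8912 × sin(35°) / 9.81 = 2 × 43.8912 × 0.573576 / 9.81 = 5.13251 s
T = 5.13251 s / 3600.0 = 0.001426 h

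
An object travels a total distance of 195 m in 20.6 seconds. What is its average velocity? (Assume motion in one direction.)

v_avg = Δd / Δt = 195 / 20.6 = 9.47 m/s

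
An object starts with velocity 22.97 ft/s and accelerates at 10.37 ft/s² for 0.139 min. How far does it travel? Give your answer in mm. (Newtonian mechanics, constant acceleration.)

v₀ = 22.97 ft/s × 0.3048 = 7.00126 m/s
a = 10.37 ft/s² × 0.3048 = 3.16078 m/s²
t = 0.139 min × 60.0 = 8.34 s
d = v₀ × t + ½ × a × t² = 7.00126 × 8.34 + 0.5 × 3.16078 × 8.34² = 168.315 m
d = 168.315 m / 0.001 = 168300 mm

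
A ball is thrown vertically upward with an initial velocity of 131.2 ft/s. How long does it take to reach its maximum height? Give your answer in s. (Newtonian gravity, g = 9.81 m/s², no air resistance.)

v₀ = 131.2 ft/s × 0.3048 = 39.9898 m/s
t_up = v₀ / g = 39.9898 / 9.81 = 4.076 s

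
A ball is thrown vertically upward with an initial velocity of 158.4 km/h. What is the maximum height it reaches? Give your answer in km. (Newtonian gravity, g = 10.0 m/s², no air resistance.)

v₀ = 158.4 km/h × 0.2777777777777778 = 44.0 m/s
h_max = v₀² / (2g) = 44.0² / (2 × 10.0) = 1936.0 / 20.0 = 96.8 m
h_max = 96.8 m / 1000.0 = 0.0968 km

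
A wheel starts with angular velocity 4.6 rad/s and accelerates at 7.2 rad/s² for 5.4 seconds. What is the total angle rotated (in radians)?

θ = ω₀t + ½αt² = 4.6×5.4 + ½×7.2×5.4² = 129.82 rad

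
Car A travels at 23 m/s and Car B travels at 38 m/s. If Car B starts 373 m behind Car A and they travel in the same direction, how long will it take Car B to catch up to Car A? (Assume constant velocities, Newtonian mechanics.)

Relative speed: v_rel = 38 - 23 = 15 m/s
Time to catch: t = d₀/v_rel = 373/15 = 24.87 s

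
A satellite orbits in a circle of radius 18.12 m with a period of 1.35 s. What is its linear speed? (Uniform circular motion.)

v = 2πr/T = 2π×18.12/1.35 = 84.33 m/s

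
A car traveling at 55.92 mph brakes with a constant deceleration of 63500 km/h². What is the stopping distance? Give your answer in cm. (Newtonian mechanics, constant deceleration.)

v₀ = 55.92 mph × 0.44704 = 24.9985 m/s
a = 63500 km/h² × 7.716049382716049e-05 = 4.89969 m/s²
d = v₀² / (2a) = 24.9985² / (2 × 4.89969) = 624.925 / 9.79938 = 63.7719 m
d = 63.7719 m / 0.01 = 6377 cm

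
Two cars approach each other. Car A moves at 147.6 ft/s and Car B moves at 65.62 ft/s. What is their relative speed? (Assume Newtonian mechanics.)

v_rel = v_A + v_B = 147.6 + 65.62 = 213.22 ft/s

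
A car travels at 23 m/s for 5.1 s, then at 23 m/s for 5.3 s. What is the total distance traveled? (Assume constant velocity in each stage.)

d₁ = v₁t₁ = 23 × 5.1 = 117.3 m
d₂ = v₂t₂ = 23 × 5.3 = 121.9 m
d_total = 117.3 + 121.9 = 239.2 m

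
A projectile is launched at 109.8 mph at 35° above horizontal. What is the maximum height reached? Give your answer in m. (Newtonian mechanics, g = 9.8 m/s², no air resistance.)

v₀ = 109.8 mph × 0.44704 = 49.085 m/s
H = v₀² × sin²(θ) / (2g) = 49.085² × sin(35°)² / (2 × 9.8) = 2409.34 × 0.32899 / 19.6 = 40.44 m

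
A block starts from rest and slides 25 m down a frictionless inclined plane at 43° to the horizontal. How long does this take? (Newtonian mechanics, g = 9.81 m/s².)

a = g sin(θ) = 9.81 × sin(43°) = 6.6904 m/s²
t = √(2d/a) = √(2 × 25 / 6.6904) = 2.73 s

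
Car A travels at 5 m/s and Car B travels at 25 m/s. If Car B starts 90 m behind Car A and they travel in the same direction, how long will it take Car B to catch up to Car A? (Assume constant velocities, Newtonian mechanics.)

Relative speed: v_rel = 25 - 5 = 20 m/s
Time to catch: t = d₀/v_rel = 90/20 = 4.5 s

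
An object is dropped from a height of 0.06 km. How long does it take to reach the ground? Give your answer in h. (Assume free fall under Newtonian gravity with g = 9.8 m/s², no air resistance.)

h = 0.06 km × 1000.0 = 60.0 m
t = √(2h/g) = √(2 × 60.0 / 9.8) = 3.49927 s
t = 3.49927 s / 3600.0 = 0.000972 h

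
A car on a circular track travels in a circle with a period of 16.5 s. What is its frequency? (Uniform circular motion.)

f = 1/T = 1/16.5 = 0.0606 Hz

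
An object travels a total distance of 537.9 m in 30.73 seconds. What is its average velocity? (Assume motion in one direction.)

v_avg = Δd / Δt = 537.9 / 30.73 = 17.5 m/s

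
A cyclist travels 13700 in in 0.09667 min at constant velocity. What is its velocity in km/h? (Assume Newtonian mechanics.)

d = 13700 in × 0.0254 = 347.98 m
t = 0.09667 min × 60.0 = 5.8002 s
v = d / t = 347.98 / 5.8002 = 59.9945 m/s
v = 59.9945 m/s / 0.2777777777777778 = 216.0 km/h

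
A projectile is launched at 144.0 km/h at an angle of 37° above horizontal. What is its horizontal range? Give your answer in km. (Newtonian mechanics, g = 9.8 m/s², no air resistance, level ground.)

v₀ = 144.0 km/h × 0.2777777777777778 = 40.0 m/s
R = v₀² × sin(2θ) / g = 40.0² × sin(2 × 37°) / 9.8 = 1600.0 × 0.961262 / 9.8 = 156.941 m
R = 156.941 m / 1000.0 = 0.1569 km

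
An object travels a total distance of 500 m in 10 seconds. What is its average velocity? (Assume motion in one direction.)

v_avg = Δd / Δt = 500 / 10 = 50.0 m/s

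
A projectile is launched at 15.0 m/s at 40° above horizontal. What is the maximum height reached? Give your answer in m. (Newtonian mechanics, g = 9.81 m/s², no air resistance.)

H = v₀² × sin²(θ) / (2g) = 15.0² × sin(40°)² / (2 × 9.81) = 225.0 × 0.413176 / 19.62 = 4.738 m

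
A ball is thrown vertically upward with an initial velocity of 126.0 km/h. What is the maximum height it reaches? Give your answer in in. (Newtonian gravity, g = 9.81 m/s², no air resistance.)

v₀ = 126.0 km/h × 0.2777777777777778 = 35.0 m/s
h_max = v₀² / (2g) = 35.0² / (2 × 9.81) = 1225.0 / 19.62 = 62.4363 m
h_max = 62.4363 m / 0.0254 = 2458 in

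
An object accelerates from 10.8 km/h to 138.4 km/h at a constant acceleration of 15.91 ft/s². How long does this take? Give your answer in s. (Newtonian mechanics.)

v₀ = 10.8 km/h × 0.2777777777777778 = 3.0 m/s
v = 138.4 km/h × 0.2777777777777778 = 38.4444 m/s
a = 15.91 ft/s² × 0.3048 = 4.84937 m/s²
t = (v - v₀) / a = (38.4444 - 3.0) / 4.84937 = 7.309 s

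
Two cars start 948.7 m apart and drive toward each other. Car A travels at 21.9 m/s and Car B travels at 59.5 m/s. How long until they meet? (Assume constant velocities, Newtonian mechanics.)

Combined speed: v_combined = 21.9 + 59.5 = 81.4 m/s
Time to meet: t = d/v_combined = 948.7/81.4 = 11.65 s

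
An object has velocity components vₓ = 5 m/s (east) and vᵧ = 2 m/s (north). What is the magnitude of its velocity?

|v| = √(vₓ² + vᵧ²) = √(5² + 2²) = √(29) = 5.39 m/s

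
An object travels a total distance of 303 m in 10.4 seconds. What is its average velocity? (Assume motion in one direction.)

v_avg = Δd / Δt = 303 / 10.4 = 29.13 m/s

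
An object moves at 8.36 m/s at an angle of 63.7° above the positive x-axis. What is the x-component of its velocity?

vₓ = v cos(θ) = 8.36 × cos(63.7°) = 3.7 m/s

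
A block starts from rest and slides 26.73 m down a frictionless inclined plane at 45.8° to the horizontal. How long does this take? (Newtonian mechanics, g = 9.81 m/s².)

a = g sin(θ) = 9.81 × sin(45.8°) = 7.0329 m/s²
t = √(2d/a) = √(2 × 26.73 / 7.0329) = 2.76 s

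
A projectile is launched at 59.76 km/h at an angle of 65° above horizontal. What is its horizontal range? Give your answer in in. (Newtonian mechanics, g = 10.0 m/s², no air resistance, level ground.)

v₀ = 59.76 km/h × 0.2777777777777778 = 16.6 m/s
R = v₀² × sin(2θ) / g = 16.6² × sin(2 × 65°) / 10.0 = 275.56 × 0.766044 / 10.0 = 21.1091 m
R = 21.1091 m / 0.0254 = 831.1 in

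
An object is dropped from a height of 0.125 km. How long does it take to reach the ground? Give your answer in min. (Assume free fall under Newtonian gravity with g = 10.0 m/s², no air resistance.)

h = 0.125 km × 1000.0 = 125.0 m
t = √(2h/g) = √(2 × 125.0 / 10.0) = 5.0 s
t = 5.0 s / 60.0 = 0.08333 min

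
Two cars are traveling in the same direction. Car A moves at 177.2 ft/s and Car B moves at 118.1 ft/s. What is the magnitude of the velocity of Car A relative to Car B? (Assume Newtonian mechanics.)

v_rel = |v_A - v_B| = |177.2 - 118.1| = 59.1 ft/s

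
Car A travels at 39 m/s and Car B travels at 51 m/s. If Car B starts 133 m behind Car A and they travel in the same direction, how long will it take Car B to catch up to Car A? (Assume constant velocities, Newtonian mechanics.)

Relative speed: v_rel = 51 - 39 = 12 m/s
Time to catch: t = d₀/v_rel = 133/12 = 11.08 s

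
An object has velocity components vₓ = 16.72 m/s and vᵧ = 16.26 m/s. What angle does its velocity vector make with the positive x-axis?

θ = arctan(vᵧ/vₓ) = arctan(16.26/16.72) = 44.2°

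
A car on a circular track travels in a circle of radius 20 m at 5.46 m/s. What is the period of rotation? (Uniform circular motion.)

T = 2πr/v = 2π×20/5.46 = 23.02 s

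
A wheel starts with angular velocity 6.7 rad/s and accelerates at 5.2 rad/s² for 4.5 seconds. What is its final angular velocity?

ω = ω₀ + αt = 6.7 + 5.2 × 4.5 = 30.1 rad/s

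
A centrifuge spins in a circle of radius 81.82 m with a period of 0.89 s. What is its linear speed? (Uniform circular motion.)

v = 2πr/T = 2π×81.82/0.89 = 577.63 m/s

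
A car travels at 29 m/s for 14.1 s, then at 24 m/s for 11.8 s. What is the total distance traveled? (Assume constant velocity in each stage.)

d₁ = v₁t₁ = 29 × 14.1 = 408.9 m
d₂ = v₂t₂ = 24 × 11.8 = 283.2 m
d_total = 408.9 + 283.2 = 692.1 m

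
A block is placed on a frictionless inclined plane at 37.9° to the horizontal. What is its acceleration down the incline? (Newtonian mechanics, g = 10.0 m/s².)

a = g sin(θ) = 10.0 × sin(37.9°) = 10.0 × 0.6143 = 6.14 m/s²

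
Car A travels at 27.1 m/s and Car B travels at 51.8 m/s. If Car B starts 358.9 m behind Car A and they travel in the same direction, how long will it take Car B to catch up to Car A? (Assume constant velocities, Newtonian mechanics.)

Relative speed: v_rel = 51.8 - 27.1 = 24.7 m/s
Time to catch: t = d₀/v_rel = 358.9/24.7 = 14.53 s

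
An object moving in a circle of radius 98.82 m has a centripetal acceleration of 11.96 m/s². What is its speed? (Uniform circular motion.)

v = √(a_c × r) = √(11.96 × 98.82) = 34.38 m/s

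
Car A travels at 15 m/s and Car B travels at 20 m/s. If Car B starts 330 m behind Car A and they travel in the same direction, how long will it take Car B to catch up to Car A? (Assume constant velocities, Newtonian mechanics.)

Relative speed: v_rel = 20 - 15 = 5 m/s
Time to catch: t = d₀/v_rel = 330/5 = 66.0 s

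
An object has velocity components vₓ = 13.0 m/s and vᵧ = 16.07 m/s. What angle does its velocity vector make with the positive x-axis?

θ = arctan(vᵧ/vₓ) = arctan(16.07/13.0) = 51.03°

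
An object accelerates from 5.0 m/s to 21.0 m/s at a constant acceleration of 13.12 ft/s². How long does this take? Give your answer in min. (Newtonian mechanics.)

a = 13.12 ft/s² × 0.3048 = 3.99898 m/s²
t = (v - v₀) / a = (21.0 - 5.0) / 3.99898 = 4.00102 s
t = 4.00102 s / 60.0 = 0.06668 min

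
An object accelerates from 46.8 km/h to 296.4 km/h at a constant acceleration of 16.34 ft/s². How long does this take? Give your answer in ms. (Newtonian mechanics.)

v₀ = 46.8 km/h × 0.2777777777777778 = 13.0 m/s
v = 296.4 km/h × 0.2777777777777778 = 82.3333 m/s
a = 16.34 ft/s² × 0.3048 = 4.98043 m/s²
t = (v - v₀) / a = (82.3333 - 13.0) / 4.98043 = 13.9211 s
t = 13.9211 s / 0.001 = 13920 ms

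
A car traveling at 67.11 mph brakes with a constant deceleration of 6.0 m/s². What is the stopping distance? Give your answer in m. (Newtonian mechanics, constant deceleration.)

v₀ = 67.11 mph × 0.44704 = 30.0009 m/s
d = v₀² / (2a) = 30.0009² / (2 × 6.0) = 900.054 / 12.0 = 75.0 m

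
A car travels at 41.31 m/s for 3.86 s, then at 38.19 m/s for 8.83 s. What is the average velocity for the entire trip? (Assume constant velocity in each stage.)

d₁ = v₁t₁ = 41.31 × 3.86 = 159.4566 m
d₂ = v₂t₂ = 38.19 × 8.83 = 337.2177 m
d_total = 496.6743 m, t_total = 12.69 s
v_avg = d_total/t_total = 496.6743/12.69 = 39.14 m/s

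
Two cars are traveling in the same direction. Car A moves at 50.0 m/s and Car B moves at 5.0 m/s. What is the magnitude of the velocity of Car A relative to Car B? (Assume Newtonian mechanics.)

v_rel = |v_A - v_B| = |50.0 - 5.0| = 45.0 m/s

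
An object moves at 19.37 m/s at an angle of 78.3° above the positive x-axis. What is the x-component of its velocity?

vₓ = v cos(θ) = 19.37 × cos(78.3°) = 3.93 m/s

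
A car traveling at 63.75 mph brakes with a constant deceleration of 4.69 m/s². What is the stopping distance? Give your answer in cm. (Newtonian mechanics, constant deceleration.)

v₀ = 63.75 mph × 0.44704 = 28.4988 m/s
d = v₀² / (2a) = 28.4988² / (2 × 4.69) = 812.182 / 9.38 = 86.5866 m
d = 86.5866 m / 0.01 = 8659 cm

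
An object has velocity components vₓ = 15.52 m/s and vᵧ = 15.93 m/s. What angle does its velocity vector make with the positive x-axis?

θ = arctan(vᵧ/vₓ) = arctan(15.93/15.52) = 45.75°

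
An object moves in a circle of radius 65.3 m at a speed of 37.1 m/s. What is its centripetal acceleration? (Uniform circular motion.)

a_c = v²/r = 37.1²/65.3 = 1376.41/65.3 = 21.08 m/s²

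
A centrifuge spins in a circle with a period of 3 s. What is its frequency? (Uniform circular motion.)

f = 1/T = 1/3 = 0.3333 Hz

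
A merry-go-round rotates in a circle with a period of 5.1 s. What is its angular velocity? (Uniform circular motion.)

ω = 2π/T = 2π/5.1 = 1.232 rad/s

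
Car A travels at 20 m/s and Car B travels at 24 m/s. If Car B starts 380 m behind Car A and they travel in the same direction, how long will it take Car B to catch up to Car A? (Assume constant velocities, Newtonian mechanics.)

Relative speed: v_rel = 24 - 20 = 4 m/s
Time to catch: t = d₀/v_rel = 380/4 = 95.0 s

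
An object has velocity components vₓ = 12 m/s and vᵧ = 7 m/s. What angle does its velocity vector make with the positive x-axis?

θ = arctan(vᵧ/vₓ) = arctan(7/12) = 30.26°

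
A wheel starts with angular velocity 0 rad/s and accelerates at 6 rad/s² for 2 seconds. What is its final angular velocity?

ω = ω₀ + αt = 0 + 6 × 2 = 12 rad/s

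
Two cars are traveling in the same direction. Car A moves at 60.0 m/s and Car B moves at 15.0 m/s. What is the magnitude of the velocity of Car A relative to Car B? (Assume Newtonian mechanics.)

v_rel = |v_A - v_B| = |60.0 - 15.0| = 45.0 m/s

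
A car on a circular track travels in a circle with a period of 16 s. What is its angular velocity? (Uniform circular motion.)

ω = 2π/T = 2π/16 = 0.3927 rad/s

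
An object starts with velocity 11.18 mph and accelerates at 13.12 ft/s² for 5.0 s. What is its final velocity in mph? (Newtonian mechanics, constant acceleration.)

v₀ = 11.18 mph × 0.44704 = 4.99791 m/s
a = 13.12 ft/s² × 0.3048 = 3.99898 m/s²
v = v₀ + a × t = 4.99791 + 3.99898 × 5.0 = 24.9928 m/s
v = 24.9928 m/s / 0.44704 = 55.91 mph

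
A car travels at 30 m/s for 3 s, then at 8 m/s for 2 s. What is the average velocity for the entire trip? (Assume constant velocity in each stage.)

d₁ = v₁t₁ = 30 × 3 = 90 m
d₂ = v₂t₂ = 8 × 2 = 16 m
d_total = 106 m, t_total = 5 s
v_avg = d_total/t_total = 106/5 = 21.2 m/s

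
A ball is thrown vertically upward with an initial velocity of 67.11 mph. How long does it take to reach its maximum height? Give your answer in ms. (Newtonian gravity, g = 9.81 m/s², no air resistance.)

v₀ = 67.11 mph × 0.44704 = 30.0009 m/s
t_up = v₀ / g = 30.0009 / 9.81 = 3.0582 s
t_up = 3.0582 s / 0.001 = 3058 ms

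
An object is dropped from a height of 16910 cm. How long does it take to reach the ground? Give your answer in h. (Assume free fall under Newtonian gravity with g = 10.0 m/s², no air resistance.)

h = 16910 cm × 0.01 = 169.1 m
t = √(2h/g) = √(2 × 169.1 / 10.0) = 5.8155 s
t = 5.8155 s / 3600.0 = 0.001615 h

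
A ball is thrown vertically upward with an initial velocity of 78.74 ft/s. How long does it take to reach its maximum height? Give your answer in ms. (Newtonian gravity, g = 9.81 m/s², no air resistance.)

v₀ = 78.74 ft/s × 0.3048 = 24.0 m/s
t_up = v₀ / g = 24.0 / 9.81 = 2.44648 s
t_up = 2.44648 s / 0.001 = 2446 ms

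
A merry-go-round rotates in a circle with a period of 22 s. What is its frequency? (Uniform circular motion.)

f = 1/T = 1/22 = 0.0455 Hz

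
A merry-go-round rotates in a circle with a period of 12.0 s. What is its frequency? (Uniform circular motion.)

f = 1/T = 1/12.0 = 0.0833 Hz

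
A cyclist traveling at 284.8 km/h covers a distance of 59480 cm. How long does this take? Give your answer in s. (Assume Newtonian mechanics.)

d = 59480 cm × 0.01 = 594.8 m
v = 284.8 km/h × 0.2777777777777778 = 79.1111 m/s
t = d / v = 594.8 / 79.1111 = 7.519 s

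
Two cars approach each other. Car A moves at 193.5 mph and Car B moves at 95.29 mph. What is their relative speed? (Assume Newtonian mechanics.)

v_rel = v_A + v_B = 193.5 + 95.29 = 288.79 mph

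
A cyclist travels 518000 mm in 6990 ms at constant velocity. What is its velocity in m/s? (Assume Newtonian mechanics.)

d = 518000 mm × 0.001 = 518.0 m
t = 6990 ms × 0.001 = 6.99 s
v = d / t = 518.0 / 6.99 = 74.11 m/s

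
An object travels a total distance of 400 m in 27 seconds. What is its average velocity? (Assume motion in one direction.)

v_avg = Δd / Δt = 400 / 27 = 14.81 m/s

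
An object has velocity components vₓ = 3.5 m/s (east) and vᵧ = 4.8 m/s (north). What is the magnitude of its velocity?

|v| = √(vₓ² + vᵧ²) = √(3.5² + 4.8²) = √(35.29) = 5.94 m/s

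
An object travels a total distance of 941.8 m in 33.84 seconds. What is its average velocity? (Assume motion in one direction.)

v_avg = Δd / Δt = 941.8 / 33.84 = 27.83 m/s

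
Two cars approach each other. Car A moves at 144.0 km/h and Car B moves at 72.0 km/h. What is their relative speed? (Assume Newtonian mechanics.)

v_rel = v_A + v_B = 144.0 + 72.0 = 216.0 km/h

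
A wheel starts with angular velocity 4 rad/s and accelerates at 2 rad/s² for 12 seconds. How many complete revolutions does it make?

θ = ω₀t + ½αt² = 4×12 + ½×2×12² = 192.0 rad
Total revolutions = θ/(2π) = 192.0/(2π) = 30.56
Complete revolutions = ⌊30.56⌋ = 30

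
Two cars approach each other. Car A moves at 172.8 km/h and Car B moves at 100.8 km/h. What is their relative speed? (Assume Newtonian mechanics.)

v_rel = v_A + v_B = 172.8 + 100.8 = 273.6 km/h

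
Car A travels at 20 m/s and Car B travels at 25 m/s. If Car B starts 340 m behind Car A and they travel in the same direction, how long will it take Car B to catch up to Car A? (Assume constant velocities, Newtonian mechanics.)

Relative speed: v_rel = 25 - 20 = 5 m/s
Time to catch: t = d₀/v_rel = 340/5 = 68.0 s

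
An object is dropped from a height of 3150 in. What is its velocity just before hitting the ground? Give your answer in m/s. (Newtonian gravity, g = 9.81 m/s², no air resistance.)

h = 3150 in × 0.0254 = 80.01 m
v = √(2gh) = √(2 × 9.81 × 80.01) = 39.62 m/s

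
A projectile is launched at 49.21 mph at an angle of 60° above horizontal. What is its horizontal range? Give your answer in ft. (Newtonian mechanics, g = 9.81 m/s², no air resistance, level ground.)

v₀ = 49.21 mph × 0.44704 = 21.9988 m/s
R = v₀² × sin(2θ) / g = 21.9988² × sin(2 × 60°) / 9.81 = 483.947 × 0.866025 / 9.81 = 42.7228 m
R = 42.7228 m / 0.3048 = 140.2 ft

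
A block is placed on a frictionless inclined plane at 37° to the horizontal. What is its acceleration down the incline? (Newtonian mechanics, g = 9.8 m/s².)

a = g sin(θ) = 9.8 × sin(37°) = 9.8 × 0.6018 = 5.9 m/s²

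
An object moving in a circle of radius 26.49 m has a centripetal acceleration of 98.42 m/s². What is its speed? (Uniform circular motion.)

v = √(a_c × r) = √(98.42 × 26.49) = 51.06 m/s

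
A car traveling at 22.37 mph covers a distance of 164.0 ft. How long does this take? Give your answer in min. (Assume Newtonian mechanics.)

d = 164.0 ft × 0.3048 = 49.9872 m
v = 22.37 mph × 0.44704 = 10.0003 m/s
t = d / v = 49.9872 / 10.0003 = 4.99857 s
t = 4.99857 s / 60.0 = 0.08331 min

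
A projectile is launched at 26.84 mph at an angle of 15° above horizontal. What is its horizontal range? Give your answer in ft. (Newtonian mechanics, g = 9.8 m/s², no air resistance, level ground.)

v₀ = 26.84 mph × 0.44704 = 11.9986 m/s
R = v₀² × sin(2θ) / g = 11.9986² × sin(2 × 15°) / 9.8 = 143.966 × 0.5 / 9.8 = 7.3452 m
R = 7.3452 m / 0.3048 = 24.1 ft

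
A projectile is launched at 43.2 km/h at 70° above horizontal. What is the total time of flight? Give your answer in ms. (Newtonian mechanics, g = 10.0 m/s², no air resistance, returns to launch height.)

v₀ = 43.2 km/h × 0.2777777777777778 = 12.0 m/s
T = 2 × v₀ × sin(θ) / g = 2 × 12.0 × sin(70°) / 10.0 = 2 × 12.0 × 0.939693 / 10.0 = 2.25526 s
T = 2.25526 s / 0.001 = 2255 ms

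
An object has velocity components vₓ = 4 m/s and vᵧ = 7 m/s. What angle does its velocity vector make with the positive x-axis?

θ = arctan(vᵧ/vₓ) = arctan(7/4) = 60.26°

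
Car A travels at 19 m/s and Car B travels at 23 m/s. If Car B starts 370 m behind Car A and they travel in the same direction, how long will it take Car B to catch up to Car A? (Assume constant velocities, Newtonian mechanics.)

Relative speed: v_rel = 23 - 19 = 4 m/s
Time to catch: t = d₀/v_rel = 370/4 = 92.5 s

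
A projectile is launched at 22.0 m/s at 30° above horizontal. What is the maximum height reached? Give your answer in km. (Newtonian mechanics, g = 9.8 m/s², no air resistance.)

H = v₀² × sin²(θ) / (2g) = 22.0² × sin(30°)² / (2 × 9.8) = 484.0 × 0.25 / 19.6 = 6.17347 m
H = 6.17347 m / 1000.0 = 0.006173 km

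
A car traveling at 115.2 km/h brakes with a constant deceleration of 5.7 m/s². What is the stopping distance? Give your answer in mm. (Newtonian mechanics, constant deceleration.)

v₀ = 115.2 km/h × 0.2777777777777778 = 32.0 m/s
d = v₀² / (2a) = 32.0² / (2 × 5.7) = 1024.0 / 11.4 = 89.8246 m
d = 89.8246 m / 0.001 = 89820 mm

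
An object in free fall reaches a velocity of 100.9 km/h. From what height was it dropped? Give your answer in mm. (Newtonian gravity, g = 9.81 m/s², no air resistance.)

v = 100.9 km/h × 0.2777777777777778 = 28.0278 m/s
h = v² / (2g) = 28.0278² / (2 × 9.81) = 40.0386 m
h = 40.0386 m / 0.001 = 40040 mm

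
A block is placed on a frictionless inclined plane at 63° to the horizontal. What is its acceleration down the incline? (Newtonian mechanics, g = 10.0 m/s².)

a = g sin(θ) = 10.0 × sin(63°) = 10.0 × 0.891 = 8.91 m/s²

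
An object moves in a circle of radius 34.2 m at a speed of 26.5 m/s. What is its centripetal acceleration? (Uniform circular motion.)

a_c = v²/r = 26.5²/34.2 = 702.25/34.2 = 20.53 m/s²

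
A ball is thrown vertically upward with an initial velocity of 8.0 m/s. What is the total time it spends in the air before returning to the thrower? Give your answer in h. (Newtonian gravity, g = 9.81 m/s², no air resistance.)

t_total = 2 × v₀ / g = 2 × 8.0 / 9.81 = 1.63099 s
t_total = 1.63099 s / 3600.0 = 0.0004531 h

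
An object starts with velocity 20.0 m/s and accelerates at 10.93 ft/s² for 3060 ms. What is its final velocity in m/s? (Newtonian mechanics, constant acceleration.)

a = 10.93 ft/s² × 0.3048 = 3.33146 m/s²
t = 3060 ms × 0.001 = 3.06 s
v = v₀ + a × t = 20.0 + 3.33146 × 3.06 = 30.19 m/s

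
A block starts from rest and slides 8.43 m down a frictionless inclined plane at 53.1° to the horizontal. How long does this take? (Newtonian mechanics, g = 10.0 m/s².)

a = g sin(θ) = 10.0 × sin(53.1°) = 7.9968 m/s²
t = √(2d/a) = √(2 × 8.43 / 7.9968) = 1.45 s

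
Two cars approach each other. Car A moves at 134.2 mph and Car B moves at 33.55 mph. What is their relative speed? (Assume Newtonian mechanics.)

v_rel = v_A + v_B = 134.2 + 33.55 = 167.75 mph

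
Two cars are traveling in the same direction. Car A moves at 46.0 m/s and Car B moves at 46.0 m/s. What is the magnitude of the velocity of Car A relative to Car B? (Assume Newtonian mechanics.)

v_rel = |v_A - v_B| = |46.0 - 46.0| = 0.0 m/s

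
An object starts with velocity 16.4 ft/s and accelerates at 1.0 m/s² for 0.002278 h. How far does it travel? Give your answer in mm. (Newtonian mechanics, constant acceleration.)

v₀ = 16.4 ft/s × 0.3048 = 4.99872 m/s
t = 0.002278 h × 3600.0 = 8.2008 s
d = v₀ × t + ½ × a × t² = 4.99872 × 8.2008 + 0.5 × 1.0 × 8.2008² = 74.6201 m
d = 74.6201 m / 0.001 = 74620 mm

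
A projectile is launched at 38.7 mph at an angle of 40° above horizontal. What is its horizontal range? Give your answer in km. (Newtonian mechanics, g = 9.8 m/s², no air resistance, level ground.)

v₀ = 38.7 mph × 0.44704 = 17.3004 m/s
R = v₀² × sin(2θ) / g = 17.3004² × sin(2 × 40°) / 9.8 = 299.304 × 0.984808 / 9.8 = 30.0772 m
R = 30.0772 m / 1000.0 = 0.03008 km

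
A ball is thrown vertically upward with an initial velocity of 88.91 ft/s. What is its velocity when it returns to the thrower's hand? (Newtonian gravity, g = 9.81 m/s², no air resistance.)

By conservation of energy (no air resistance), the ball returns to the throw height with the same speed as launch, but directed downward.
|v_ground| = v₀ = 88.91 ft/s
v_ground = 88.91 ft/s (downward)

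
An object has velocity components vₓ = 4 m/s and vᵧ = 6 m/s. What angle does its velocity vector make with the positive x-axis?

θ = arctan(vᵧ/vₓ) = arctan(6/4) = 56.31°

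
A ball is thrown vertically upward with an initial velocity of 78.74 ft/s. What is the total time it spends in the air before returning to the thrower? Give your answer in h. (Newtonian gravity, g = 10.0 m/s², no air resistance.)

v₀ = 78.74 ft/s × 0.3048 = 24.0 m/s
t_total = 2 × v₀ / g = 2 × 24.0 / 10.0 = 4.8 s
t_total = 4.8 s / 3600.0 = 0.001333 h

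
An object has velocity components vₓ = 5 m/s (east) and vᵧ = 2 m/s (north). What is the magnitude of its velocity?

|v| = √(vₓ² + vᵧ²) = √(5² + 2²) = √(29) = 5.39 m/s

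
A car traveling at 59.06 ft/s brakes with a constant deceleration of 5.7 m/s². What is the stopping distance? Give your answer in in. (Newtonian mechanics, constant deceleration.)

v₀ = 59.06 ft/s × 0.3048 = 18.0015 m/s
d = v₀² / (2a) = 18.0015² / (2 × 5.7) = 324.054 / 11.4 = 28.4258 m
d = 28.4258 m / 0.0254 = 1119 in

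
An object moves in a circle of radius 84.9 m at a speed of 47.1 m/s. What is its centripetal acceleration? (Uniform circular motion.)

a_c = v²/r = 47.1²/84.9 = 2218.41/84.9 = 26.13 m/s²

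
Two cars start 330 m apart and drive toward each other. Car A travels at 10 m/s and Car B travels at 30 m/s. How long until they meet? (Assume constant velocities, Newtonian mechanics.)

Combined speed: v_combined = 10 + 30 = 40 m/s
Time to meet: t = d/v_combined = 330/40 = 8.25 s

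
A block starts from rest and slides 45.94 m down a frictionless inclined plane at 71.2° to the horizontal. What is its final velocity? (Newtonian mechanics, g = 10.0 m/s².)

a = g sin(θ) = 10.0 × sin(71.2°) = 9.4665 m/s²
v = √(2ad) = √(2 × 9.4665 × 45.94) = 29.49 m/s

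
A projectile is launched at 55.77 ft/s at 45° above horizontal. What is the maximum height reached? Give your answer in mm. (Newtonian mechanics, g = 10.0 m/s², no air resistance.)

v₀ = 55.77 ft/s × 0.3048 = 16.9987 m/s
H = v₀² × sin²(θ) / (2g) = 16.9987² × sin(45°)² / (2 × 10.0) = 288.956 × 0.5 / 20.0 = 7.2239 m
H = 7.2239 m / 0.001 = 7224 mm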